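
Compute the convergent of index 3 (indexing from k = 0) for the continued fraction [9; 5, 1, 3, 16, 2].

211/23

Using pₖ = aₖpₖ₋₁ + pₖ₋₂, qₖ = aₖqₖ₋₁ + qₖ₋₂ (with p₋₁=1, p₋₂=0, q₋₁=0, q₋₂=1):
  k=0: a=9, p=9, q=1
  k=1: a=5, p=46, q=5
  k=2: a=1, p=55, q=6
  k=3: a=3, p=211, q=23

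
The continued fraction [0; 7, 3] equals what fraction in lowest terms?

3/22

Using pₖ = aₖpₖ₋₁ + pₖ₋₂ and qₖ = aₖqₖ₋₁ + qₖ₋₂:
  k=0: a=0, p=0, q=1
  k=1: a=7, p=1, q=7
  k=2: a=3, p=3, q=22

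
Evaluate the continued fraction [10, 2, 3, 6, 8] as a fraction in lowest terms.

Fold from the inside: start with 8/1.
  6 + 1/8 = 49/8
  3 + 8/49 = 155/49
  2 + 49/155 = 359/155
  10 + 155/359 = 3745/359

3745/359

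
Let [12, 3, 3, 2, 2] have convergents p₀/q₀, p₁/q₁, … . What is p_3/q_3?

Using pₖ = aₖpₖ₋₁ + pₖ₋₂, qₖ = aₖqₖ₋₁ + qₖ₋₂ (with p₋₁=1, p₋₂=0, q₋₁=0, q₋₂=1):
  k=0: a=12, p=12, q=1
  k=1: a=3, p=37, q=3
  k=2: a=3, p=123, q=10
  k=3: a=2, p=283, q=23

283/23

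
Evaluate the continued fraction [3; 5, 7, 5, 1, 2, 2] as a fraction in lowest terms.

4712/1475

Using pₖ = aₖpₖ₋₁ + pₖ₋₂ and qₖ = aₖqₖ₋₁ + qₖ₋₂:
  k=0: a=3, p=3, q=1
  k=1: a=5, p=16, q=5
  k=2: a=7, p=115, q=36
  k=3: a=5, p=591, q=185
  k=4: a=1, p=706, q=221
  k=5: a=2, p=2003, q=627
  k=6: a=2, p=4712, q=1475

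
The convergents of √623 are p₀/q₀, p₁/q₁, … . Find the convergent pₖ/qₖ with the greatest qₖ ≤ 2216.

√623 = [24; 1, 23, 1, 48, …] (period length 4).
Convergents:
  p_0/q_0 = 24/1
  p_1/q_1 = 25/1
  p_2/q_2 = 599/24
  p_3/q_3 = 624/25
  p_4/q_4 = 30551/1224
  p_5/q_5 = 31175/1249
  p_6/q_6 = 747576/29951
q_5 = 1249 ≤ 2216 < 29951 = q_6, so the answer is 31175/1249.

31175/1249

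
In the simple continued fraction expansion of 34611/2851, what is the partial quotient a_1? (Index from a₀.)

34611 = 12·2851 + 399   →  a_0 = 12
2851 = 7·399 + 58   →  a_1 = 7

7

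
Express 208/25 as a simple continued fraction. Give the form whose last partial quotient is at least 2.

208 = 8*25 + 8
25 = 3*8 + 1
8 = 8*1 + 0  (stop)
So 208/25 = [8; 3, 8].

[8; 3, 8]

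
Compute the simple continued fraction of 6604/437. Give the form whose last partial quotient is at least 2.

[15; 8, 1, 11, 4]

6604 = 15·437 + 49
437 = 8·49 + 45
49 = 1·45 + 4
45 = 11·4 + 1
4 = 4·1 + 0  (stop)
So 6604/437 = [15; 8, 1, 11, 4].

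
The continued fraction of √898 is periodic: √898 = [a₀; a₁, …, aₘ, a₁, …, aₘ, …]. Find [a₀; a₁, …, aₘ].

a₀ = ⌊√898⌋ = 29.
With m₀=0, d₀=1 and mₖ₊₁ = dₖaₖ − mₖ, dₖ₊₁ = (n − mₖ₊₁²)/dₖ, aₖ₊₁ = ⌊(a₀+mₖ₊₁)/dₖ₊₁⌋:
  k=1: m=29, d=57, a=1
  k=2: m=28, d=2, a=28
  k=3: m=28, d=57, a=1
  k=4: m=29, d=1, a=58
d=1 and a=2a₀=58 at k=4, so the next step gives (m, d) = (29, 57) again — its k=1 value — and the period has length 4.

[29; 1, 28, 1, 58]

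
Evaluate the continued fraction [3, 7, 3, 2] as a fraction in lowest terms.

Fold from the inside: start with 2/1.
  3 + 1/2 = 7/2
  7 + 2/7 = 51/7
  3 + 7/51 = 160/51

160/51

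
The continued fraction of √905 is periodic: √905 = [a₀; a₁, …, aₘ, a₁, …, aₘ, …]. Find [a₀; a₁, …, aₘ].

[30; 12, 60]

a₀ = ⌊√905⌋ = 30.
With m₀=0, d₀=1 and mₖ₊₁ = dₖaₖ − mₖ, dₖ₊₁ = (n − mₖ₊₁²)/dₖ, aₖ₊₁ = ⌊(a₀+mₖ₊₁)/dₖ₊₁⌋:
  k=1: m=30, d=5, a=12
  k=2: m=30, d=1, a=60
d=1 and a=2a₀=60 at k=2, so the next step gives (m, d) = (30, 5) again — its k=1 value — and the period has length 2.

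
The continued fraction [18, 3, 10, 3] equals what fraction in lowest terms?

1759/96

Fold from the inside: start with 3/1.
  10 + 1/3 = 31/3
  3 + 3/31 = 96/31
  18 + 31/96 = 1759/96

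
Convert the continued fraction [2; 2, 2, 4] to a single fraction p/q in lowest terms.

53/22

Using pₖ = aₖpₖ₋₁ + pₖ₋₂ and qₖ = aₖqₖ₋₁ + qₖ₋₂:
  k=0: a=2, p=2, q=1
  k=1: a=2, p=5, q=2
  k=2: a=2, p=12, q=5
  k=3: a=4, p=53, q=22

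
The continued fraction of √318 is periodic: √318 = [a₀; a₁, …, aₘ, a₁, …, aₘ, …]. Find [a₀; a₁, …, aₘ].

a₀ = ⌊√318⌋ = 17.
With m₀=0, d₀=1 and mₖ₊₁ = dₖaₖ − mₖ, dₖ₊₁ = (n − mₖ₊₁²)/dₖ, aₖ₊₁ = ⌊(a₀+mₖ₊₁)/dₖ₊₁⌋:
  k=1: m=17, d=29, a=1
  k=2: m=12, d=6, a=4
  k=3: m=12, d=29, a=1
  k=4: m=17, d=1, a=34
d=1 and a=2a₀=34 at k=4, so the next step gives (m, d) = (17, 29) again — its k=1 value — and the period has length 4.

[17; 1, 4, 1, 34]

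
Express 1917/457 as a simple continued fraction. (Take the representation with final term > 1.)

1917 = 4·457 + 89
457 = 5·89 + 12
89 = 7·12 + 5
12 = 2·5 + 2
5 = 2·2 + 1
2 = 2·1 + 0  (stop)
So 1917/457 = [4; 5, 7, 2, 2, 2].

[4; 5, 7, 2, 2, 2]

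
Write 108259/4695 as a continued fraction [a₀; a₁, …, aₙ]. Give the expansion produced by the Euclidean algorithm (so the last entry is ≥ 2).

[23; 17, 7, 2, 2, 7]

108259 = 23·4695 + 274
4695 = 17·274 + 37
274 = 7·37 + 15
37 = 2·15 + 7
15 = 2·7 + 1
7 = 7·1 + 0  (stop)
So 108259/4695 = [23; 17, 7, 2, 2, 7].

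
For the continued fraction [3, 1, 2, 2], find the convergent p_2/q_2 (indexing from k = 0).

Using pₖ = aₖpₖ₋₁ + pₖ₋₂, qₖ = aₖqₖ₋₁ + qₖ₋₂ (with p₋₁=1, p₋₂=0, q₋₁=0, q₋₂=1):
  k=0: a=3, p=3, q=1
  k=1: a=1, p=4, q=1
  k=2: a=2, p=11, q=3

11/3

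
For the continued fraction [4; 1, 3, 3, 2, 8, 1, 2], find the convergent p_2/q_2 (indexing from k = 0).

19/4

Using pₖ = aₖpₖ₋₁ + pₖ₋₂, qₖ = aₖqₖ₋₁ + qₖ₋₂ (with p₋₁=1, p₋₂=0, q₋₁=0, q₋₂=1):
  k=0: a=4, p=4, q=1
  k=1: a=1, p=5, q=1
  k=2: a=3, p=19, q=4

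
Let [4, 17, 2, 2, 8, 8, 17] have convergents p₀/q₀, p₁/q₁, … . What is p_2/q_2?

142/35

Using pₖ = aₖpₖ₋₁ + pₖ₋₂, qₖ = aₖqₖ₋₁ + qₖ₋₂ (with p₋₁=1, p₋₂=0, q₋₁=0, q₋₂=1):
  k=0: a=4, p=4, q=1
  k=1: a=17, p=69, q=17
  k=2: a=2, p=142, q=35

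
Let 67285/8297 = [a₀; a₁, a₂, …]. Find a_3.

1

67285 = 8·8297 + 909   →  a_0 = 8
8297 = 9·909 + 116   →  a_1 = 9
909 = 7·116 + 97   →  a_2 = 7
116 = 1·97 + 19   →  a_3 = 1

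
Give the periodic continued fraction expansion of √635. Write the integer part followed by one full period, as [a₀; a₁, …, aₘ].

a₀ = ⌊√635⌋ = 25.
With m₀=0, d₀=1 and mₖ₊₁ = dₖaₖ − mₖ, dₖ₊₁ = (n − mₖ₊₁²)/dₖ, aₖ₊₁ = ⌊(a₀+mₖ₊₁)/dₖ₊₁⌋:
  k=1: m=25, d=10, a=5
  k=2: m=25, d=1, a=50
d=1 and a=2a₀=50 at k=2, so the next step gives (m, d) = (25, 10) again — its k=1 value — and the period has length 2.

[25; 5, 50]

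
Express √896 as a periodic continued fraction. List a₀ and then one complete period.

[29; 1, 13, 1, 58]

a₀ = ⌊√896⌋ = 29.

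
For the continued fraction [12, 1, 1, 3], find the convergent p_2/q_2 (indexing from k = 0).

Using pₖ = aₖpₖ₋₁ + pₖ₋₂, qₖ = aₖqₖ₋₁ + qₖ₋₂ (with p₋₁=1, p₋₂=0, q₋₁=0, q₋₂=1):
  k=0: a=12, p=12, q=1
  k=1: a=1, p=13, q=1
  k=2: a=1, p=25, q=2

25/2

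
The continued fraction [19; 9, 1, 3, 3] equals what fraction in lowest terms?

Using pₖ = aₖpₖ₋₁ + pₖ₋₂ and qₖ = aₖqₖ₋₁ + qₖ₋₂:
  k=0: a=19, p=19, q=1
  k=1: a=9, p=172, q=9
  k=2: a=1, p=191, q=10
  k=3: a=3, p=745, q=39
  k=4: a=3, p=2426, q=127

2426/127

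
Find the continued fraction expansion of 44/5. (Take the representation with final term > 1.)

44 = 8*5 + 4
5 = 1*4 + 1
4 = 4*1 + 0  (stop)
So 44/5 = [8; 1, 4].

[8; 1, 4]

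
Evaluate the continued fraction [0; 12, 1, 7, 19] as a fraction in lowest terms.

153/1970

Fold from the inside: start with 19/1.
  7 + 1/19 = 134/19
  1 + 19/134 = 153/134
  12 + 134/153 = 1970/153
  0 + 153/1970 = 153/1970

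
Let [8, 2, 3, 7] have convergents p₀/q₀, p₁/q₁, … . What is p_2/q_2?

Using pₖ = aₖpₖ₋₁ + pₖ₋₂, qₖ = aₖqₖ₋₁ + qₖ₋₂ (with p₋₁=1, p₋₂=0, q₋₁=0, q₋₂=1):
  k=0: a=8, p=8, q=1
  k=1: a=2, p=17, q=2
  k=2: a=3, p=59, q=7

59/7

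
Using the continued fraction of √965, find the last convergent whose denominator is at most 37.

963/31

√965 = [31; 15, 1, 1, 15, 62, …] (period length 5).
Convergents:
  p_0/q_0 = 31/1
  p_1/q_1 = 466/15
  p_2/q_2 = 497/16
  p_3/q_3 = 963/31
  p_4/q_4 = 14942/481
q_3 = 31 ≤ 37 < 481 = q_4, so the answer is 963/31.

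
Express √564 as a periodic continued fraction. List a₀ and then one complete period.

a₀ = ⌊√564⌋ = 23.
With m₀=0, d₀=1 and mₖ₊₁ = dₖaₖ − mₖ, dₖ₊₁ = (n − mₖ₊₁²)/dₖ, aₖ₊₁ = ⌊(a₀+mₖ₊₁)/dₖ₊₁⌋:
  k=1: m=23, d=35, a=1
  k=2: m=12, d=12, a=2
  k=3: m=12, d=35, a=1
  k=4: m=23, d=1, a=46
d=1 and a=2a₀=46 at k=4, so the next step gives (m, d) = (23, 35) again — its k=1 value — and the period has length 4.

[23; 1, 2, 1, 46]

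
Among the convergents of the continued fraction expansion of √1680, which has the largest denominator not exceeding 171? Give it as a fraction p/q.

3361/82

√1680 = [40; 1, 80, …] (period length 2).
Convergents:
  p_0/q_0 = 40/1
  p_1/q_1 = 41/1
  p_2/q_2 = 3320/81
  p_3/q_3 = 3361/82
  p_4/q_4 = 272200/6641
q_3 = 82 ≤ 171 < 6641 = q_4, so the answer is 3361/82.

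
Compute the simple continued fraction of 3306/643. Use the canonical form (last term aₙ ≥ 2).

3306 = 5*643 + 91
643 = 7*91 + 6
91 = 15*6 + 1
6 = 6*1 + 0  (stop)
So 3306/643 = [5; 7, 15, 6].

[5; 7, 15, 6]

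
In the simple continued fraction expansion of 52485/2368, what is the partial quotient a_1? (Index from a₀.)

6

52485 = 22·2368 + 389   →  a_0 = 22
2368 = 6·389 + 34   →  a_1 = 6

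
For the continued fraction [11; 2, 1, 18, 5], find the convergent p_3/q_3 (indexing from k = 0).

635/56

Using pₖ = aₖpₖ₋₁ + pₖ₋₂, qₖ = aₖqₖ₋₁ + qₖ₋₂ (with p₋₁=1, p₋₂=0, q₋₁=0, q₋₂=1):
  k=0: a=11, p=11, q=1
  k=1: a=2, p=23, q=2
  k=2: a=1, p=34, q=3
  k=3: a=18, p=635, q=56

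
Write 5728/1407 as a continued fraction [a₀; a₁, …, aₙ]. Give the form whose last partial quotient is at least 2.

[4; 14, 14, 3, 2]

5728 = 4*1407 + 100
1407 = 14*100 + 7
100 = 14*7 + 2
7 = 3*2 + 1
2 = 2*1 + 0  (stop)
So 5728/1407 = [4; 14, 14, 3, 2].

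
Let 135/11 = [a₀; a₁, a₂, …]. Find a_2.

135 = 12·11 + 3   →  a_0 = 12
11 = 3·3 + 2   →  a_1 = 3
3 = 1·2 + 1   →  a_2 = 1

1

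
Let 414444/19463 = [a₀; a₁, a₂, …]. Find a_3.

414444 = 21·19463 + 5721   →  a_0 = 21
19463 = 3·5721 + 2300   →  a_1 = 3
5721 = 2·2300 + 1121   →  a_2 = 2
2300 = 2·1121 + 58   →  a_3 = 2

2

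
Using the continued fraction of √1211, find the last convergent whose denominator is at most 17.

√1211 = [34; 1, 3, 1, 68, …] (period length 4).
Convergents:
  p_0/q_0 = 34/1
  p_1/q_1 = 35/1
  p_2/q_2 = 139/4
  p_3/q_3 = 174/5
  p_4/q_4 = 11971/344
q_3 = 5 ≤ 17 < 344 = q_4, so the answer is 174/5.

174/5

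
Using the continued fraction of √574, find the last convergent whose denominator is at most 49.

√574 = [23; 1, 22, 1, 46, …] (period length 4).
Convergents:
  p_0/q_0 = 23/1
  p_1/q_1 = 24/1
  p_2/q_2 = 551/23
  p_3/q_3 = 575/24
  p_4/q_4 = 27001/1127
q_3 = 24 ≤ 49 < 1127 = q_4, so the answer is 575/24.

575/24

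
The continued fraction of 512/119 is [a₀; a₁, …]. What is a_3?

512 = 4·119 + 36   →  a_0 = 4
119 = 3·36 + 11   →  a_1 = 3
36 = 3·11 + 3   →  a_2 = 3
11 = 3·3 + 2   →  a_3 = 3

3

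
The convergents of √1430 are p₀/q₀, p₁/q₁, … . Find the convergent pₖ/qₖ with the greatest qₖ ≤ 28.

1021/27

√1430 = [37; 1, 4, 2, 2, 2, 4, 1, 74, …] (period length 8).
Convergents:
  p_0/q_0 = 37/1
  p_1/q_1 = 38/1
  p_2/q_2 = 189/5
  p_3/q_3 = 416/11
  p_4/q_4 = 1021/27
  p_5/q_5 = 2458/65
q_4 = 27 ≤ 28 < 65 = q_5, so the answer is 1021/27.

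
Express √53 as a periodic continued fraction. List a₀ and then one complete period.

a₀ = ⌊√53⌋ = 7.
With m₀=0, d₀=1 and mₖ₊₁ = dₖaₖ − mₖ, dₖ₊₁ = (n − mₖ₊₁²)/dₖ, aₖ₊₁ = ⌊(a₀+mₖ₊₁)/dₖ₊₁⌋:
  k=1: m=7, d=4, a=3
  k=2: m=5, d=7, a=1
  k=3: m=2, d=7, a=1
  k=4: m=5, d=4, a=3
  k=5: m=7, d=1, a=14
d=1 and a=2a₀=14 at k=5, so the next step gives (m, d) = (7, 4) again — its k=1 value — and the period has length 5.

[7; 3, 1, 1, 3, 14]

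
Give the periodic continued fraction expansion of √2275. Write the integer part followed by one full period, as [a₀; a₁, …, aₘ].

[47; 1, 2, 3, 2, 1, 94]

a₀ = ⌊√2275⌋ = 47.
With m₀=0, d₀=1 and mₖ₊₁ = dₖaₖ − mₖ, dₖ₊₁ = (n − mₖ₊₁²)/dₖ, aₖ₊₁ = ⌊(a₀+mₖ₊₁)/dₖ₊₁⌋:
  k=1: m=47, d=66, a=1
  k=2: m=19, d=29, a=2
  k=3: m=39, d=26, a=3
  k=4: m=39, d=29, a=2
  k=5: m=19, d=66, a=1
  k=6: m=47, d=1, a=94
d=1 and a=2a₀=94 at k=6, so the next step gives (m, d) = (47, 66) again — its k=1 value — and the period has length 6.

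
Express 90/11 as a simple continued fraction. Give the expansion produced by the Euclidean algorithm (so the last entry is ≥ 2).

[8; 5, 2]

90 = 8×11 + 2
11 = 5×2 + 1
2 = 2×1 + 0  (stop)
So 90/11 = [8; 5, 2].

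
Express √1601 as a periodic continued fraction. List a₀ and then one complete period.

a₀ = ⌊√1601⌋ = 40.
With m₀=0, d₀=1 and mₖ₊₁ = dₖaₖ − mₖ, dₖ₊₁ = (n − mₖ₊₁²)/dₖ, aₖ₊₁ = ⌊(a₀+mₖ₊₁)/dₖ₊₁⌋:
  k=1: m=40, d=1, a=80
d=1 and a=2a₀=80 at k=1, so the next step gives (m, d) = (40, 1) again — its k=1 value — and the period has length 1.

[40; 80]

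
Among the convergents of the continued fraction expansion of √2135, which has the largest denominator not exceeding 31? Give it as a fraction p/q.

√2135 = [46; 4, 1, 5, 1, 4, 92, …] (period length 6).
Convergents:
  p_0/q_0 = 46/1
  p_1/q_1 = 185/4
  p_2/q_2 = 231/5
  p_3/q_3 = 1340/29
  p_4/q_4 = 1571/34
q_3 = 29 ≤ 31 < 34 = q_4, so the answer is 1340/29.

1340/29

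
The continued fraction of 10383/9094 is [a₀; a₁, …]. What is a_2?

10383 = 1·9094 + 1289   →  a_0 = 1
9094 = 7·1289 + 71   →  a_1 = 7
1289 = 18·71 + 11   →  a_2 = 18

18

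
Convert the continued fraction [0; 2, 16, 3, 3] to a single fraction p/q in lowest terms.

Fold from the inside: start with 3/1.
  3 + 1/3 = 10/3
  16 + 3/10 = 163/10
  2 + 10/163 = 336/163
  0 + 163/336 = 163/336

163/336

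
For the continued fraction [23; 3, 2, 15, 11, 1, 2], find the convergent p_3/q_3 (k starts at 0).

2515/108

Using pₖ = aₖpₖ₋₁ + pₖ₋₂, qₖ = aₖqₖ₋₁ + qₖ₋₂ (with p₋₁=1, p₋₂=0, q₋₁=0, q₋₂=1):
  k=0: a=23, p=23, q=1
  k=1: a=3, p=70, q=3
  k=2: a=2, p=163, q=7
  k=3: a=15, p=2515, q=108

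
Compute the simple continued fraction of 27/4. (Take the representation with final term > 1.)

[6; 1, 3]

27 = 6×4 + 3
4 = 1×3 + 1
3 = 3×1 + 0  (stop)
So 27/4 = [6; 1, 3].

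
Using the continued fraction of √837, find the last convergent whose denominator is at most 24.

405/14

√837 = [28; 1, 13, 2, 13, 1, 56, …] (period length 6).
Convergents:
  p_0/q_0 = 28/1
  p_1/q_1 = 29/1
  p_2/q_2 = 405/14
  p_3/q_3 = 839/29
q_2 = 14 ≤ 24 < 29 = q_3, so the answer is 405/14.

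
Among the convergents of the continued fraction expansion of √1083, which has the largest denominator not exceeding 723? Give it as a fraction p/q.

23497/714

√1083 = [32; 1, 9, 1, 64, …] (period length 4).
Convergents:
  p_0/q_0 = 32/1
  p_1/q_1 = 33/1
  p_2/q_2 = 329/10
  p_3/q_3 = 362/11
  p_4/q_4 = 23497/714
  p_5/q_5 = 23859/725
q_4 = 714 ≤ 723 < 725 = q_5, so the answer is 23497/714.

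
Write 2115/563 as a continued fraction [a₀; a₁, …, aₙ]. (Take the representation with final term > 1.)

2115 = 3·563 + 426
563 = 1·426 + 137
426 = 3·137 + 15
137 = 9·15 + 2
15 = 7·2 + 1
2 = 2·1 + 0  (stop)
So 2115/563 = [3; 1, 3, 9, 7, 2].

[3; 1, 3, 9, 7, 2]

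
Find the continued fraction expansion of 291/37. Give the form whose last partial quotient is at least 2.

[7; 1, 6, 2, 2]

291 = 7·37 + 32
37 = 1·32 + 5
32 = 6·5 + 2
5 = 2·2 + 1
2 = 2·1 + 0  (stop)
So 291/37 = [7; 1, 6, 2, 2].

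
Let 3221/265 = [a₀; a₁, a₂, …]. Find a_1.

6

3221 = 12·265 + 41   →  a_0 = 12
265 = 6·41 + 19   →  a_1 = 6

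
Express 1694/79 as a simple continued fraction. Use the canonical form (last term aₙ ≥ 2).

[21; 2, 3, 1, 8]

1694 = 21×79 + 35
79 = 2×35 + 9
35 = 3×9 + 8
9 = 1×8 + 1
8 = 8×1 + 0  (stop)
So 1694/79 = [21; 2, 3, 1, 8].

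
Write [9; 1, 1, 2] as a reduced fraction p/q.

Using pₖ = aₖpₖ₋₁ + pₖ₋₂ and qₖ = aₖqₖ₋₁ + qₖ₋₂:
  k=0: a=9, p=9, q=1
  k=1: a=1, p=10, q=1
  k=2: a=1, p=19, q=2
  k=3: a=2, p=48, q=5

48/5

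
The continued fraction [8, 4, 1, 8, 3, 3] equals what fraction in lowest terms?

3733/455

Using pₖ = aₖpₖ₋₁ + pₖ₋₂ and qₖ = aₖqₖ₋₁ + qₖ₋₂:
  k=0: a=8, p=8, q=1
  k=1: a=4, p=33, q=4
  k=2: a=1, p=41, q=5
  k=3: a=8, p=361, q=44
  k=4: a=3, p=1124, q=137
  k=5: a=3, p=3733, q=455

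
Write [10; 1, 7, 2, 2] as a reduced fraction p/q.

Using pₖ = aₖpₖ₋₁ + pₖ₋₂ and qₖ = aₖqₖ₋₁ + qₖ₋₂:
  k=0: a=10, p=10, q=1
  k=1: a=1, p=11, q=1
  k=2: a=7, p=87, q=8
  k=3: a=2, p=185, q=17
  k=4: a=2, p=457, q=42

457/42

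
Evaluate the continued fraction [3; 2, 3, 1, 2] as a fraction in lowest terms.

86/25

Fold from the inside: start with 2/1.
  1 + 1/2 = 3/2
  3 + 2/3 = 11/3
  2 + 3/11 = 25/11
  3 + 11/25 = 86/25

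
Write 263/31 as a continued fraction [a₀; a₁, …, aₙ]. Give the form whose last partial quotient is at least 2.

[8; 2, 15]

263 = 8×31 + 15
31 = 2×15 + 1
15 = 15×1 + 0  (stop)
So 263/31 = [8; 2, 15].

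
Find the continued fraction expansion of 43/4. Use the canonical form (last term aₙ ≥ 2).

[10; 1, 3]

43 = 10·4 + 3
4 = 1·3 + 1
3 = 3·1 + 0  (stop)
So 43/4 = [10; 1, 3].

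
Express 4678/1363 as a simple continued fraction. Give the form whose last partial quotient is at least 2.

4678 = 3·1363 + 589
1363 = 2·589 + 185
589 = 3·185 + 34
185 = 5·34 + 15
34 = 2·15 + 4
15 = 3·4 + 3
4 = 1·3 + 1
3 = 3·1 + 0  (stop)
So 4678/1363 = [3; 2, 3, 5, 2, 3, 1, 3].

[3; 2, 3, 5, 2, 3, 1, 3]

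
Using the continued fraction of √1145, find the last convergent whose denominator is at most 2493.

√1145 = [33; 1, 5, 5, 1, 66, …] (period length 5).
Convergents:
  p_0/q_0 = 33/1
  p_1/q_1 = 34/1
  p_2/q_2 = 203/6
  p_3/q_3 = 1049/31
  p_4/q_4 = 1252/37
  p_5/q_5 = 83681/2473
  p_6/q_6 = 84933/2510
q_5 = 2473 ≤ 2493 < 2510 = q_6, so the answer is 83681/2473.

83681/2473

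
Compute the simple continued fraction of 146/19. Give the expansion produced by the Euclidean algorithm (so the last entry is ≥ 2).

146 = 7·19 + 13
19 = 1·13 + 6
13 = 2·6 + 1
6 = 6·1 + 0  (stop)
So 146/19 = [7; 1, 2, 6].

[7; 1, 2, 6]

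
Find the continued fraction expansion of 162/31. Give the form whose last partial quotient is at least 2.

[5; 4, 2, 3]

162 = 5*31 + 7
31 = 4*7 + 3
7 = 2*3 + 1
3 = 3*1 + 0  (stop)
So 162/31 = [5; 4, 2, 3].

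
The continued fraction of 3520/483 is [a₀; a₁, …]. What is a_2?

3520 = 7·483 + 139   →  a_0 = 7
483 = 3·139 + 66   →  a_1 = 3
139 = 2·66 + 7   →  a_2 = 2

2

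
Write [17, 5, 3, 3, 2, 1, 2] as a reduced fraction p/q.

8113/472

Using pₖ = aₖpₖ₋₁ + pₖ₋₂ and qₖ = aₖqₖ₋₁ + qₖ₋₂:
  k=0: a=17, p=17, q=1
  k=1: a=5, p=86, q=5
  k=2: a=3, p=275, q=16
  k=3: a=3, p=911, q=53
  k=4: a=2, p=2097, q=122
  k=5: a=1, p=3008, q=175
  k=6: a=2, p=8113, q=472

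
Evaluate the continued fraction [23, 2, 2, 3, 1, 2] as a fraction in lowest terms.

1428/61

Fold from the inside: start with 2/1.
  1 + 1/2 = 3/2
  3 + 2/3 = 11/3
  2 + 3/11 = 25/11
  2 + 11/25 = 61/25
  23 + 25/61 = 1428/61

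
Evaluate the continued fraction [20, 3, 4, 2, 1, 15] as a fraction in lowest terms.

13384/659

Fold from the inside: start with 15/1.
  1 + 1/15 = 16/15
  2 + 15/16 = 47/16
  4 + 16/47 = 204/47
  3 + 47/204 = 659/204
  20 + 204/659 = 13384/659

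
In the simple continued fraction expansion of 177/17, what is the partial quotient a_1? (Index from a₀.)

2

177 = 10·17 + 7   →  a_0 = 10
17 = 2·7 + 3   →  a_1 = 2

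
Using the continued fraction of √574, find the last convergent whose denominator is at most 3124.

√574 = [23; 1, 22, 1, 46, …] (period length 4).
Convergents:
  p_0/q_0 = 23/1
  p_1/q_1 = 24/1
  p_2/q_2 = 551/23
  p_3/q_3 = 575/24
  p_4/q_4 = 27001/1127
  p_5/q_5 = 27576/1151
  p_6/q_6 = 633673/26449
q_5 = 1151 ≤ 3124 < 26449 = q_6, so the answer is 27576/1151.

27576/1151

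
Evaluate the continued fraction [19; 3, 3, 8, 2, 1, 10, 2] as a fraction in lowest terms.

Using pₖ = aₖpₖ₋₁ + pₖ₋₂ and qₖ = aₖqₖ₋₁ + qₖ₋₂:
  k=0: a=19, p=19, q=1
  k=1: a=3, p=58, q=3
  k=2: a=3, p=193, q=10
  k=3: a=8, p=1602, q=83
  k=4: a=2, p=3397, q=176
  k=5: a=1, p=4999, q=259
  k=6: a=10, p=53387, q=2766
  k=7: a=2, p=111773, q=5791

111773/5791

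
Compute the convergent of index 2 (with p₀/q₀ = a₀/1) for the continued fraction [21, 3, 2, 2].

Using pₖ = aₖpₖ₋₁ + pₖ₋₂, qₖ = aₖqₖ₋₁ + qₖ₋₂ (with p₋₁=1, p₋₂=0, q₋₁=0, q₋₂=1):
  k=0: a=21, p=21, q=1
  k=1: a=3, p=64, q=3
  k=2: a=2, p=149, q=7

149/7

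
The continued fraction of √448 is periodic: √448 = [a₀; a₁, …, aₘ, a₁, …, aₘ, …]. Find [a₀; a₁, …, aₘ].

[21; 6, 42]

a₀ = ⌊√448⌋ = 21.
With m₀=0, d₀=1 and mₖ₊₁ = dₖaₖ − mₖ, dₖ₊₁ = (n − mₖ₊₁²)/dₖ, aₖ₊₁ = ⌊(a₀+mₖ₊₁)/dₖ₊₁⌋:
  k=1: m=21, d=7, a=6
  k=2: m=21, d=1, a=42
d=1 and a=2a₀=42 at k=2, so the next step gives (m, d) = (21, 7) again — its k=1 value — and the period has length 2.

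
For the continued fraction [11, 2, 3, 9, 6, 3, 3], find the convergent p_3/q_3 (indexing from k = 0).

Using pₖ = aₖpₖ₋₁ + pₖ₋₂, qₖ = aₖqₖ₋₁ + qₖ₋₂ (with p₋₁=1, p₋₂=0, q₋₁=0, q₋₂=1):
  k=0: a=11, p=11, q=1
  k=1: a=2, p=23, q=2
  k=2: a=3, p=80, q=7
  k=3: a=9, p=743, q=65

743/65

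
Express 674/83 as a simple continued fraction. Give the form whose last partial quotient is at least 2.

674 = 8*83 + 10
83 = 8*10 + 3
10 = 3*3 + 1
3 = 3*1 + 0  (stop)
So 674/83 = [8; 8, 3, 3].

[8; 8, 3, 3]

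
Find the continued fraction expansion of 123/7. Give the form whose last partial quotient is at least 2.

[17; 1, 1, 3]

123 = 17×7 + 4
7 = 1×4 + 3
4 = 1×3 + 1
3 = 3×1 + 0  (stop)
So 123/7 = [17; 1, 1, 3].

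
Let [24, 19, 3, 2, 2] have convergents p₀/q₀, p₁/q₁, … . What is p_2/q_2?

1395/58

Using pₖ = aₖpₖ₋₁ + pₖ₋₂, qₖ = aₖqₖ₋₁ + qₖ₋₂ (with p₋₁=1, p₋₂=0, q₋₁=0, q₋₂=1):
  k=0: a=24, p=24, q=1
  k=1: a=19, p=457, q=19
  k=2: a=3, p=1395, q=58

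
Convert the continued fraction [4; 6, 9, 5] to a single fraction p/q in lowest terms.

1170/281

Using pₖ = aₖpₖ₋₁ + pₖ₋₂ and qₖ = aₖqₖ₋₁ + qₖ₋₂:
  k=0: a=4, p=4, q=1
  k=1: a=6, p=25, q=6
  k=2: a=9, p=229, q=55
  k=3: a=5, p=1170, q=281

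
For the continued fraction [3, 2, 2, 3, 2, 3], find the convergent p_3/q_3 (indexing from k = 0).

58/17

Using pₖ = aₖpₖ₋₁ + pₖ₋₂, qₖ = aₖqₖ₋₁ + qₖ₋₂ (with p₋₁=1, p₋₂=0, q₋₁=0, q₋₂=1):
  k=0: a=3, p=3, q=1
  k=1: a=2, p=7, q=2
  k=2: a=2, p=17, q=5
  k=3: a=3, p=58, q=17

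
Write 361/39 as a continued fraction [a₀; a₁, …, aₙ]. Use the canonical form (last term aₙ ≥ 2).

361 = 9·39 + 10
39 = 3·10 + 9
10 = 1·9 + 1
9 = 9·1 + 0  (stop)
So 361/39 = [9; 3, 1, 9].

[9; 3, 1, 9]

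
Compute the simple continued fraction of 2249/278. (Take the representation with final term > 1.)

2249 = 8*278 + 25
278 = 11*25 + 3
25 = 8*3 + 1
3 = 3*1 + 0  (stop)
So 2249/278 = [8; 11, 8, 3].

[8; 11, 8, 3]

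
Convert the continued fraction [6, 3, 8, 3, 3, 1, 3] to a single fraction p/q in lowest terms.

Fold from the inside: start with 3/1.
  1 + 1/3 = 4/3
  3 + 3/4 = 15/4
  3 + 4/15 = 49/15
  8 + 15/49 = 407/49
  3 + 49/407 = 1270/407
  6 + 407/1270 = 8027/1270

8027/1270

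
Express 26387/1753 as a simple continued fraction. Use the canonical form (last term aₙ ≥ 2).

26387 = 15*1753 + 92
1753 = 19*92 + 5
92 = 18*5 + 2
5 = 2*2 + 1
2 = 2*1 + 0  (stop)
So 26387/1753 = [15; 19, 18, 2, 2].

[15; 19, 18, 2, 2]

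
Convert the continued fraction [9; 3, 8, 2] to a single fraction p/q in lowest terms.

494/53

Fold from the inside: start with 2/1.
  8 + 1/2 = 17/2
  3 + 2/17 = 53/17
  9 + 17/53 = 494/53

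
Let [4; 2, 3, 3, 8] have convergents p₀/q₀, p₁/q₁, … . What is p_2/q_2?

31/7

Using pₖ = aₖpₖ₋₁ + pₖ₋₂, qₖ = aₖqₖ₋₁ + qₖ₋₂ (with p₋₁=1, p₋₂=0, q₋₁=0, q₋₂=1):
  k=0: a=4, p=4, q=1
  k=1: a=2, p=9, q=2
  k=2: a=3, p=31, q=7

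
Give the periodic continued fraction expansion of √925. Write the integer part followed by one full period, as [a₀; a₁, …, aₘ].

[30; 2, 2, 2, 2, 60]

a₀ = ⌊√925⌋ = 30.
With m₀=0, d₀=1 and mₖ₊₁ = dₖaₖ − mₖ, dₖ₊₁ = (n − mₖ₊₁²)/dₖ, aₖ₊₁ = ⌊(a₀+mₖ₊₁)/dₖ₊₁⌋:
  k=1: m=30, d=25, a=2
  k=2: m=20, d=21, a=2
  k=3: m=22, d=21, a=2
  k=4: m=20, d=25, a=2
  k=5: m=30, d=1, a=60
d=1 and a=2a₀=60 at k=5, so the next step gives (m, d) = (30, 25) again — its k=1 value — and the period has length 5.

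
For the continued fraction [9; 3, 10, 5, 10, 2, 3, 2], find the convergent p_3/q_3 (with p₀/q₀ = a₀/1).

Using pₖ = aₖpₖ₋₁ + pₖ₋₂, qₖ = aₖqₖ₋₁ + qₖ₋₂ (with p₋₁=1, p₋₂=0, q₋₁=0, q₋₂=1):
  k=0: a=9, p=9, q=1
  k=1: a=3, p=28, q=3
  k=2: a=10, p=289, q=31
  k=3: a=5, p=1473, q=158

1473/158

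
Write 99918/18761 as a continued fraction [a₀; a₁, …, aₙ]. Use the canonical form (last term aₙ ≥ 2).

99918 = 5·18761 + 6113
18761 = 3·6113 + 422
6113 = 14·422 + 205
422 = 2·205 + 12
205 = 17·12 + 1
12 = 12·1 + 0  (stop)
So 99918/18761 = [5; 3, 14, 2, 17, 12].

[5; 3, 14, 2, 17, 12]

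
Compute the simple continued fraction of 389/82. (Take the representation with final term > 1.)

389 = 4*82 + 61
82 = 1*61 + 21
61 = 2*21 + 19
21 = 1*19 + 2
19 = 9*2 + 1
2 = 2*1 + 0  (stop)
So 389/82 = [4; 1, 2, 1, 9, 2].

[4; 1, 2, 1, 9, 2]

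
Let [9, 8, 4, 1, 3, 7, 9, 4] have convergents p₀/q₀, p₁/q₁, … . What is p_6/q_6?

94438/10353

Using pₖ = aₖpₖ₋₁ + pₖ₋₂, qₖ = aₖqₖ₋₁ + qₖ₋₂ (with p₋₁=1, p₋₂=0, q₋₁=0, q₋₂=1):
  k=0: a=9, p=9, q=1
  k=1: a=8, p=73, q=8
  k=2: a=4, p=301, q=33
  k=3: a=1, p=374, q=41
  k=4: a=3, p=1423, q=156
  k=5: a=7, p=10335, q=1133
  k=6: a=9, p=94438, q=10353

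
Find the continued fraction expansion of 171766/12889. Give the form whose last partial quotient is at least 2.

[13; 3, 16, 15, 2, 2, 3]

171766 = 13*12889 + 4209
12889 = 3*4209 + 262
4209 = 16*262 + 17
262 = 15*17 + 7
17 = 2*7 + 3
7 = 2*3 + 1
3 = 3*1 + 0  (stop)
So 171766/12889 = [13; 3, 16, 15, 2, 2, 3].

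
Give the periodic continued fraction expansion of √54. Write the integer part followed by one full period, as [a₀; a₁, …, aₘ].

a₀ = ⌊√54⌋ = 7.
With m₀=0, d₀=1 and mₖ₊₁ = dₖaₖ − mₖ, dₖ₊₁ = (n − mₖ₊₁²)/dₖ, aₖ₊₁ = ⌊(a₀+mₖ₊₁)/dₖ₊₁⌋:
  k=1: m=7, d=5, a=2
  k=2: m=3, d=9, a=1
  k=3: m=6, d=2, a=6
  k=4: m=6, d=9, a=1
  k=5: m=3, d=5, a=2
  k=6: m=7, d=1, a=14
d=1 and a=2a₀=14 at k=6, so the next step gives (m, d) = (7, 5) again — its k=1 value — and the period has length 6.

[7; 2, 1, 6, 1, 2, 14]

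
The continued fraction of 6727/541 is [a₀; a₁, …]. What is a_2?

6727 = 12·541 + 235   →  a_0 = 12
541 = 2·235 + 71   →  a_1 = 2
235 = 3·71 + 22   →  a_2 = 3

3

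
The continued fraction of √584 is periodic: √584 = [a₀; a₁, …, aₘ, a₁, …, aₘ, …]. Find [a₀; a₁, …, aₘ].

a₀ = ⌊√584⌋ = 24.

[24; 6, 48]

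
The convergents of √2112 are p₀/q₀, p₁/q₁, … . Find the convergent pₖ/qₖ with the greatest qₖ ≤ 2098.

√2112 = [45; 1, 21, 1, 90, …] (period length 4).
Convergents:
  p_0/q_0 = 45/1
  p_1/q_1 = 46/1
  p_2/q_2 = 1011/22
  p_3/q_3 = 1057/23
  p_4/q_4 = 96141/2092
  p_5/q_5 = 97198/2115
q_4 = 2092 ≤ 2098 < 2115 = q_5, so the answer is 96141/2092.

96141/2092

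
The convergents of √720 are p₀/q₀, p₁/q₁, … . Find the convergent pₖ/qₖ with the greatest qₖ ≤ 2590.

√720 = [26; 1, 4, 1, 52, …] (period length 4).
Convergents:
  p_0/q_0 = 26/1
  p_1/q_1 = 27/1
  p_2/q_2 = 134/5
  p_3/q_3 = 161/6
  p_4/q_4 = 8506/317
  p_5/q_5 = 8667/323
  p_6/q_6 = 43174/1609
  p_7/q_7 = 51841/1932
  p_8/q_8 = 2738906/102073
q_7 = 1932 ≤ 2590 < 102073 = q_8, so the answer is 51841/1932.

51841/1932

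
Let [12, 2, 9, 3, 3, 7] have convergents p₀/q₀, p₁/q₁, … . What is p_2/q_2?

237/19

Using pₖ = aₖpₖ₋₁ + pₖ₋₂, qₖ = aₖqₖ₋₁ + qₖ₋₂ (with p₋₁=1, p₋₂=0, q₋₁=0, q₋₂=1):
  k=0: a=12, p=12, q=1
  k=1: a=2, p=25, q=2
  k=2: a=9, p=237, q=19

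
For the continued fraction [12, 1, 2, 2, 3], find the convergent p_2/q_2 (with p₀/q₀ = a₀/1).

Using pₖ = aₖpₖ₋₁ + pₖ₋₂, qₖ = aₖqₖ₋₁ + qₖ₋₂ (with p₋₁=1, p₋₂=0, q₋₁=0, q₋₂=1):
  k=0: a=12, p=12, q=1
  k=1: a=1, p=13, q=1
  k=2: a=2, p=38, q=3

38/3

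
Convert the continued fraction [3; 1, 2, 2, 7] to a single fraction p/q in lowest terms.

193/52

Fold from the inside: start with 7/1.
  2 + 1/7 = 15/7
  2 + 7/15 = 37/15
  1 + 15/37 = 52/37
  3 + 37/52 = 193/52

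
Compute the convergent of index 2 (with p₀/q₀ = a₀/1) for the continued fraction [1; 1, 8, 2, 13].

Using pₖ = aₖpₖ₋₁ + pₖ₋₂, qₖ = aₖqₖ₋₁ + qₖ₋₂ (with p₋₁=1, p₋₂=0, q₋₁=0, q₋₂=1):
  k=0: a=1, p=1, q=1
  k=1: a=1, p=2, q=1
  k=2: a=8, p=17, q=9

17/9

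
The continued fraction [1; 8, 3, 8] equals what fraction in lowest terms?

233/208

Fold from the inside: start with 8/1.
  3 + 1/8 = 25/8
  8 + 8/25 = 208/25
  1 + 25/208 = 233/208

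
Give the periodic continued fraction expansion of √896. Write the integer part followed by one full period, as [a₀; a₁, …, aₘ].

a₀ = ⌊√896⌋ = 29.
With m₀=0, d₀=1 and mₖ₊₁ = dₖaₖ − mₖ, dₖ₊₁ = (n − mₖ₊₁²)/dₖ, aₖ₊₁ = ⌊(a₀+mₖ₊₁)/dₖ₊₁⌋:
  k=1: m=29, d=55, a=1
  k=2: m=26, d=4, a=13
  k=3: m=26, d=55, a=1
  k=4: m=29, d=1, a=58
d=1 and a=2a₀=58 at k=4, so the next step gives (m, d) = (29, 55) again — its k=1 value — and the period has length 4.

[29; 1, 13, 1, 58]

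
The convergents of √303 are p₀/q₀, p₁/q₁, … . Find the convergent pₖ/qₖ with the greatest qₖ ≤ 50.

√303 = [17; 2, 2, 5, 2, 2, 34, …] (period length 6).
Convergents:
  p_0/q_0 = 17/1
  p_1/q_1 = 35/2
  p_2/q_2 = 87/5
  p_3/q_3 = 470/27
  p_4/q_4 = 1027/59
q_3 = 27 ≤ 50 < 59 = q_4, so the answer is 470/27.

470/27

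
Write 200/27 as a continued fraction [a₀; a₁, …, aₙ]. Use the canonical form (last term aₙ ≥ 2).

200 = 7*27 + 11
27 = 2*11 + 5
11 = 2*5 + 1
5 = 5*1 + 0  (stop)
So 200/27 = [7; 2, 2, 5].

[7; 2, 2, 5]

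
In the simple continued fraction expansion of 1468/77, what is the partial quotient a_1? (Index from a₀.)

15

1468 = 19·77 + 5   →  a_0 = 19
77 = 15·5 + 2   →  a_1 = 15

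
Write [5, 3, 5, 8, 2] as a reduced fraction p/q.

Fold from the inside: start with 2/1.
  8 + 1/2 = 17/2
  5 + 2/17 = 87/17
  3 + 17/87 = 278/87
  5 + 87/278 = 1477/278

1477/278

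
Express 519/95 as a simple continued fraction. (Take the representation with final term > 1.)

519 = 5*95 + 44
95 = 2*44 + 7
44 = 6*7 + 2
7 = 3*2 + 1
2 = 2*1 + 0  (stop)
So 519/95 = [5; 2, 6, 3, 2].

[5; 2, 6, 3, 2]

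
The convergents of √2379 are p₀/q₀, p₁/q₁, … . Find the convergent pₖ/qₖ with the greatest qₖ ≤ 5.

195/4

√2379 = [48; 1, 3, 2, 3, 1, 96, …] (period length 6).
Convergents:
  p_0/q_0 = 48/1
  p_1/q_1 = 49/1
  p_2/q_2 = 195/4
  p_3/q_3 = 439/9
q_2 = 4 ≤ 5 < 9 = q_3, so the answer is 195/4.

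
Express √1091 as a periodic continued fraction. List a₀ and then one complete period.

a₀ = ⌊√1091⌋ = 33.
With m₀=0, d₀=1 and mₖ₊₁ = dₖaₖ − mₖ, dₖ₊₁ = (n − mₖ₊₁²)/dₖ, aₖ₊₁ = ⌊(a₀+mₖ₊₁)/dₖ₊₁⌋:
  k=1: m=33, d=2, a=33
  k=2: m=33, d=1, a=66
d=1 and a=2a₀=66 at k=2, so the next step gives (m, d) = (33, 2) again — its k=1 value — and the period has length 2.

[33; 33, 66]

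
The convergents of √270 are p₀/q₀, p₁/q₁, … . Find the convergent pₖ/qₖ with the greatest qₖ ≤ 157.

√270 = [16; 2, 3, 6, 3, 2, 32, …] (period length 6).
Convergents:
  p_0/q_0 = 16/1
  p_1/q_1 = 33/2
  p_2/q_2 = 115/7
  p_3/q_3 = 723/44
  p_4/q_4 = 2284/139
  p_5/q_5 = 5291/322
q_4 = 139 ≤ 157 < 322 = q_5, so the answer is 2284/139.

2284/139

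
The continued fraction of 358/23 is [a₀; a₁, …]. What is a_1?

1

358 = 15·23 + 13   →  a_0 = 15
23 = 1·13 + 10   →  a_1 = 1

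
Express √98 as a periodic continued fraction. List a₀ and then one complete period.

[9; 1, 8, 1, 18]

a₀ = ⌊√98⌋ = 9.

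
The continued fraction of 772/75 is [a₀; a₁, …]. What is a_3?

772 = 10·75 + 22   →  a_0 = 10
75 = 3·22 + 9   →  a_1 = 3
22 = 2·9 + 4   →  a_2 = 2
9 = 2·4 + 1   →  a_3 = 2

2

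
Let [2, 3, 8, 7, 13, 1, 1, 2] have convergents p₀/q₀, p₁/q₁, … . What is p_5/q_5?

5840/2517

Using pₖ = aₖpₖ₋₁ + pₖ₋₂, qₖ = aₖqₖ₋₁ + qₖ₋₂ (with p₋₁=1, p₋₂=0, q₋₁=0, q₋₂=1):
  k=0: a=2, p=2, q=1
  k=1: a=3, p=7, q=3
  k=2: a=8, p=58, q=25
  k=3: a=7, p=413, q=178
  k=4: a=13, p=5427, q=2339
  k=5: a=1, p=5840, q=2517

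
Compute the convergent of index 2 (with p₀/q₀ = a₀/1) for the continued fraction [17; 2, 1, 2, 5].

52/3

Using pₖ = aₖpₖ₋₁ + pₖ₋₂, qₖ = aₖqₖ₋₁ + qₖ₋₂ (with p₋₁=1, p₋₂=0, q₋₁=0, q₋₂=1):
  k=0: a=17, p=17, q=1
  k=1: a=2, p=35, q=2
  k=2: a=1, p=52, q=3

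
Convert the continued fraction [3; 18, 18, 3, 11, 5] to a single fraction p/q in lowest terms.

Fold from the inside: start with 5/1.
  11 + 1/5 = 56/5
  3 + 5/56 = 173/56
  18 + 56/173 = 3170/173
  18 + 173/3170 = 57233/3170
  3 + 3170/57233 = 174869/57233

174869/57233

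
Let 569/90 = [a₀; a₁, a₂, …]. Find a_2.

9

569 = 6·90 + 29   →  a_0 = 6
90 = 3·29 + 3   →  a_1 = 3
29 = 9·3 + 2   →  a_2 = 9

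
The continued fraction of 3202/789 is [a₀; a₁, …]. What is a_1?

17

3202 = 4·789 + 46   →  a_0 = 4
789 = 17·46 + 7   →  a_1 = 17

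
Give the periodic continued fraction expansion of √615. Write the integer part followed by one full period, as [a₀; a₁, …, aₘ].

[24; 1, 3, 1, 48]

a₀ = ⌊√615⌋ = 24.
With m₀=0, d₀=1 and mₖ₊₁ = dₖaₖ − mₖ, dₖ₊₁ = (n − mₖ₊₁²)/dₖ, aₖ₊₁ = ⌊(a₀+mₖ₊₁)/dₖ₊₁⌋:
  k=1: m=24, d=39, a=1
  k=2: m=15, d=10, a=3
  k=3: m=15, d=39, a=1
  k=4: m=24, d=1, a=48
d=1 and a=2a₀=48 at k=4, so the next step gives (m, d) = (24, 39) again — its k=1 value — and the period has length 4.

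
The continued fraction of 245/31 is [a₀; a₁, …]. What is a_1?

245 = 7·31 + 28   →  a_0 = 7
31 = 1·28 + 3   →  a_1 = 1

1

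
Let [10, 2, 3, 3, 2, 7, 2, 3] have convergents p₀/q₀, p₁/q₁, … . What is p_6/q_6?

Using pₖ = aₖpₖ₋₁ + pₖ₋₂, qₖ = aₖqₖ₋₁ + qₖ₋₂ (with p₋₁=1, p₋₂=0, q₋₁=0, q₋₂=1):
  k=0: a=10, p=10, q=1
  k=1: a=2, p=21, q=2
  k=2: a=3, p=73, q=7
  k=3: a=3, p=240, q=23
  k=4: a=2, p=553, q=53
  k=5: a=7, p=4111, q=394
  k=6: a=2, p=8775, q=841

8775/841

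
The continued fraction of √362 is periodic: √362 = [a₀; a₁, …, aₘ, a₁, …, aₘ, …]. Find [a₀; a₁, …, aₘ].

a₀ = ⌊√362⌋ = 19.

[19; 38]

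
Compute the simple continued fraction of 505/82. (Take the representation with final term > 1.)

[6; 6, 3, 4]

505 = 6·82 + 13
82 = 6·13 + 4
13 = 3·4 + 1
4 = 4·1 + 0  (stop)
So 505/82 = [6; 6, 3, 4].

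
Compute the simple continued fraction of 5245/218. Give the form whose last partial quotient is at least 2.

5245 = 24×218 + 13
218 = 16×13 + 10
13 = 1×10 + 3
10 = 3×3 + 1
3 = 3×1 + 0  (stop)
So 5245/218 = [24; 16, 1, 3, 3].

[24; 16, 1, 3, 3]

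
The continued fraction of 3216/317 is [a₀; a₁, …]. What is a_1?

3216 = 10·317 + 46   →  a_0 = 10
317 = 6·46 + 41   →  a_1 = 6

6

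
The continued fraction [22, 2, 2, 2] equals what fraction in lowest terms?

269/12

Using pₖ = aₖpₖ₋₁ + pₖ₋₂ and qₖ = aₖqₖ₋₁ + qₖ₋₂:
  k=0: a=22, p=22, q=1
  k=1: a=2, p=45, q=2
  k=2: a=2, p=112, q=5
  k=3: a=2, p=269, q=12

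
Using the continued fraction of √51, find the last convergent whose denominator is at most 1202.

4999/700

√51 = [7; 7, 14, …] (period length 2).
Convergents:
  p_0/q_0 = 7/1
  p_1/q_1 = 50/7
  p_2/q_2 = 707/99
  p_3/q_3 = 4999/700
  p_4/q_4 = 70693/9899
q_3 = 700 ≤ 1202 < 9899 = q_4, so the answer is 4999/700.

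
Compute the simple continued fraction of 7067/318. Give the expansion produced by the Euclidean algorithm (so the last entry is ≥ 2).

7067 = 22·318 + 71
318 = 4·71 + 34
71 = 2·34 + 3
34 = 11·3 + 1
3 = 3·1 + 0  (stop)
So 7067/318 = [22; 4, 2, 11, 3].

[22; 4, 2, 11, 3]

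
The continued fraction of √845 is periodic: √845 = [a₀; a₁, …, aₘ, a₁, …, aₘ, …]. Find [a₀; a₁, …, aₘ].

a₀ = ⌊√845⌋ = 29.
With m₀=0, d₀=1 and mₖ₊₁ = dₖaₖ − mₖ, dₖ₊₁ = (n − mₖ₊₁²)/dₖ, aₖ₊₁ = ⌊(a₀+mₖ₊₁)/dₖ₊₁⌋:
  k=1: m=29, d=4, a=14
  k=2: m=27, d=29, a=1
  k=3: m=2, d=29, a=1
  k=4: m=27, d=4, a=14
  k=5: m=29, d=1, a=58
d=1 and a=2a₀=58 at k=5, so the next step gives (m, d) = (29, 4) again — its k=1 value — and the period has length 5.

[29; 14, 1, 1, 14, 58]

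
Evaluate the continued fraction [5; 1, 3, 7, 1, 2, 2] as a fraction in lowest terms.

1284/223

Fold from the inside: start with 2/1.
  2 + 1/2 = 5/2
  1 + 2/5 = 7/5
  7 + 5/7 = 54/7
  3 + 7/54 = 169/54
  1 + 54/169 = 223/169
  5 + 169/223 = 1284/223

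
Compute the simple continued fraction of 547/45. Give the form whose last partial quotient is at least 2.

[12; 6, 2, 3]

547 = 12*45 + 7
45 = 6*7 + 3
7 = 2*3 + 1
3 = 3*1 + 0  (stop)
So 547/45 = [12; 6, 2, 3].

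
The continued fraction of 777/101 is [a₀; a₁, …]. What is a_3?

777 = 7·101 + 70   →  a_0 = 7
101 = 1·70 + 31   →  a_1 = 1
70 = 2·31 + 8   →  a_2 = 2
31 = 3·8 + 7   →  a_3 = 3

3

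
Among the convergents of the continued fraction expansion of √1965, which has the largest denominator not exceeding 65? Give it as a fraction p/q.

√1965 = [44; 3, 21, 1, 4, 1, 21, 3, 88, …] (period length 8).
Convergents:
  p_0/q_0 = 44/1
  p_1/q_1 = 133/3
  p_2/q_2 = 2837/64
  p_3/q_3 = 2970/67
q_2 = 64 ≤ 65 < 67 = q_3, so the answer is 2837/64.

2837/64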